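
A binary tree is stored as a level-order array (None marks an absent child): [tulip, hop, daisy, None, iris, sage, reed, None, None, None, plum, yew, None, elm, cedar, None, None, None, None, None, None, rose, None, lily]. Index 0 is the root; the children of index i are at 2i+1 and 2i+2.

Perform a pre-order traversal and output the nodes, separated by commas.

tulip, hop, iris, plum, rose, daisy, sage, yew, lily, reed, elm, cedar

Pre-order visits the node, then its left subtree, then its right subtree.
Visit tulip.
At tulip: go left to hop.
  Visit hop.
  At hop: no left child.
  At hop: go right to iris.
    Visit iris.
    At iris: no left child.
    At iris: go right to plum.
      Visit plum.
      At plum: go left to rose.
        rose is a leaf — visit rose.
      At plum: no right child.
At tulip: go right to daisy.
  Visit daisy.
  At daisy: go left to sage.
    Visit sage.
    At sage: go left to yew.
      Visit yew.
      At yew: go left to lily.
        lily is a leaf — visit lily.
      At yew: no right child.
    At sage: no right child.
  At daisy: go right to reed.
    Visit reed.
    At reed: go left to elm.
      elm is a leaf — visit elm.
    At reed: go right to cedar.
      cedar is a leaf — visit cedar.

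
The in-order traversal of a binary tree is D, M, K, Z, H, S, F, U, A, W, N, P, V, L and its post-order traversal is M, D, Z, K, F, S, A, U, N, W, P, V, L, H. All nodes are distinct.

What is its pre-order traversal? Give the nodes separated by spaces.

H K D M Z L V P W U S F A N

The last element of post-order is the root; it splits in-order into left and right subtrees.
Root H: left subtree has 4 nodes {D, M, K, Z}, right has 9 {S, F, U, A, W, N, P, V, L}.
  Root K: left subtree has 2 nodes {D, M}, right has 1 {Z}.
    Root D: left subtree has 0 nodes { }, right has 1 {M}.
  Root L: left subtree has 8 nodes {S, F, U, A, W, N, P, V}, right has 0 { }.
    Root V: left subtree has 7 nodes {S, F, U, A, W, N, P}, right has 0 { }.
      Root P: left subtree has 6 nodes {S, F, U, A, W, N}, right has 0 { }.
        Root W: left subtree has 4 nodes {S, F, U, A}, right has 1 {N}.
          Root U: left subtree has 2 nodes {S, F}, right has 1 {A}.
            Root S: left subtree has 0 nodes { }, right has 1 {F}.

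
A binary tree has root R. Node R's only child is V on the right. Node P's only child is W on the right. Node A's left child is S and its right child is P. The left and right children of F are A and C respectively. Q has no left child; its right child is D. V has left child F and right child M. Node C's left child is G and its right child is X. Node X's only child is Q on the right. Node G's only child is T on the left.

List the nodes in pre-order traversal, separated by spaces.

Pre-order visits the node, then its left subtree, then its right subtree.
Visit R.
At R: no left child.
At R: go right to V.
  Visit V.
  At V: go left to F.
    Visit F.
    At F: go left to A.
      Visit A.
      At A: go left to S.
        S is a leaf — visit S.
      At A: go right to P.
        Visit P.
        At P: no left child.
        At P: go right to W.
          W is a leaf — visit W.
    At F: go right to C.
      Visit C.
      At C: go left to G.
        Visit G.
        At G: go left to T.
          T is a leaf — visit T.
        At G: no right child.
      At C: go right to X.
        Visit X.
        At X: no left child.
        At X: go right to Q.
          Visit Q.
          At Q: no left child.
          At Q: go right to D.
            D is a leaf — visit D.
  At V: go right to M.
    M is a leaf — visit M.

R V F A S P W C G T X Q D M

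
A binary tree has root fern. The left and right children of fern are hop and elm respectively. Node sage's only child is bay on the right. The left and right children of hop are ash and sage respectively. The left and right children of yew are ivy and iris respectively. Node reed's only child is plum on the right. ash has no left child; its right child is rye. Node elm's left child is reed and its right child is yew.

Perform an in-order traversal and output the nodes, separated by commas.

ash, rye, hop, sage, bay, fern, reed, plum, elm, ivy, yew, iris

In-order visits the left subtree, then the node, then the right subtree.
At fern: go left to hop.
  At hop: go left to ash.
    At ash: no left child.
    Visit ash.
    At ash: go right to rye.
      rye is a leaf — visit rye.
  Visit hop.
  At hop: go right to sage.
    At sage: no left child.
    Visit sage.
    At sage: go right to bay.
      bay is a leaf — visit bay.
Visit fern.
At fern: go right to elm.
  At elm: go left to reed.
    At reed: no left child.
    Visit reed.
    At reed: go right to plum.
      plum is a leaf — visit plum.
  Visit elm.
  At elm: go right to yew.
    At yew: go left to ivy.
      ivy is a leaf — visit ivy.
    Visit yew.
    At yew: go right to iris.
      iris is a leaf — visit iris.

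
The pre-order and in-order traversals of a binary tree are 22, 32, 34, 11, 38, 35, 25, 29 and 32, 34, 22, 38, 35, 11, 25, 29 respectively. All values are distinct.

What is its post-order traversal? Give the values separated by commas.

34, 32, 35, 38, 29, 25, 11, 22

The first element of pre-order is the root; it splits in-order into left and right subtrees.
Root 22: left subtree has 2 nodes {32, 34}, right has 5 {38, 35, 11, 25, 29}.
  Root 32: left subtree has 0 nodes { }, right has 1 {34}.
  Root 11: left subtree has 2 nodes {38, 35}, right has 2 {25, 29}.
    Root 38: left subtree has 0 nodes { }, right has 1 {35}.
    Root 25: left subtree has 0 nodes { }, right has 1 {29}.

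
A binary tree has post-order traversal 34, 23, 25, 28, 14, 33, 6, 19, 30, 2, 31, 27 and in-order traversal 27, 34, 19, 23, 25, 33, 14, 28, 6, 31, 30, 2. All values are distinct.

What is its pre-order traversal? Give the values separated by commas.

The last element of post-order is the root; it splits in-order into left and right subtrees.
Root 27: left subtree has 0 nodes { }, right has 11 {34, 19, 23, 25, 33, 14, 28, 6, 31, 30, 2}.
  Root 31: left subtree has 8 nodes {34, 19, 23, 25, 33, 14, 28, 6}, right has 2 {30, 2}.
    Root 19: left subtree has 1 node {34}, right has 6 {23, 25, 33, 14, 28, 6}.
      Root 6: left subtree has 5 nodes {23, 25, 33, 14, 28}, right has 0 { }.
        Root 33: left subtree has 2 nodes {23, 25}, right has 2 {14, 28}.
          Root 25: left subtree has 1 node {23}, right has 0 { }.
          Root 14: left subtree has 0 nodes { }, right has 1 {28}.
    Root 2: left subtree has 1 node {30}, right has 0 { }.

27, 31, 19, 34, 6, 33, 25, 23, 14, 28, 2, 30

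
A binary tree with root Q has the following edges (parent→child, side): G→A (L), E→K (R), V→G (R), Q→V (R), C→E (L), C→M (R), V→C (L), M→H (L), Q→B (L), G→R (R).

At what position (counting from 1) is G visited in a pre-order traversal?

9

Pre-order visits the node, then its left subtree, then its right subtree.
Visit Q.
At Q: go left to B.
  B is a leaf — visit B.
At Q: go right to V.
  Visit V.
  At V: go left to C.
    Visit C.
    At C: go left to E.
      Visit E.
      At E: no left child.
      At E: go right to K.
        K is a leaf — visit K.
    At C: go right to M.
      Visit M.
      At M: go left to H.
        H is a leaf — visit H.
      At M: no right child.
  At V: go right to G.
    Visit G.
    At G: go left to A.
      A is a leaf — visit A.
    At G: go right to R.
      R is a leaf — visit R.
Full pre-order sequence: Q, B, V, C, E, K, M, H, G, A, R.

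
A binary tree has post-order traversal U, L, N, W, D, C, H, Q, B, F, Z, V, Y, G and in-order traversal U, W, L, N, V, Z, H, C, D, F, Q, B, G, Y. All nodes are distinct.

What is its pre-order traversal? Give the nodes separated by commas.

The last element of post-order is the root; it splits in-order into left and right subtrees.
Root G: left subtree has 12 nodes {U, W, L, N, V, Z, H, C, D, F, Q, B}, right has 1 {Y}.
  Root V: left subtree has 4 nodes {U, W, L, N}, right has 7 {Z, H, C, D, F, Q, B}.
    Root W: left subtree has 1 node {U}, right has 2 {L, N}.
      Root N: left subtree has 1 node {L}, right has 0 { }.
    Root Z: left subtree has 0 nodes { }, right has 6 {H, C, D, F, Q, B}.
      Root F: left subtree has 3 nodes {H, C, D}, right has 2 {Q, B}.
        Root H: left subtree has 0 nodes { }, right has 2 {C, D}.
          Root C: left subtree has 0 nodes { }, right has 1 {D}.
        Root B: left subtree has 1 node {Q}, right has 0 { }.

G, V, W, U, N, L, Z, F, H, C, D, B, Q, Y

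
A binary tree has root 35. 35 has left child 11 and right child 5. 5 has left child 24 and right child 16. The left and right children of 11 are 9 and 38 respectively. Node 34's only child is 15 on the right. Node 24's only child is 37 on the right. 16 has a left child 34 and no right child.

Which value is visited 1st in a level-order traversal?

35

Level-order visits nodes level by level from the root, left to right within each level.
Level 0: 35
Level 1: 11, 5
Level 2: 9, 38, 24, 16
Level 3: 37, 34
Level 4: 15
Full level-order sequence: 35, 11, 5, 9, 38, 24, 16, 37, 34, 15.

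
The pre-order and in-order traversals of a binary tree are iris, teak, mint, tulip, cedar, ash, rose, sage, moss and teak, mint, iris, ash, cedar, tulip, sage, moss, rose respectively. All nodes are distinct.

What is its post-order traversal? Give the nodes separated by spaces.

The first element of pre-order is the root; it splits in-order into left and right subtrees.
Root iris: left subtree has 2 nodes {teak, mint}, right has 6 {ash, cedar, tulip, sage, moss, rose}.
  Root teak: left subtree has 0 nodes { }, right has 1 {mint}.
  Root tulip: left subtree has 2 nodes {ash, cedar}, right has 3 {sage, moss, rose}.
    Root cedar: left subtree has 1 node {ash}, right has 0 { }.
    Root rose: left subtree has 2 nodes {sage, moss}, right has 0 { }.
      Root sage: left subtree has 0 nodes { }, right has 1 {moss}.

mint teak ash cedar moss sage rose tulip iris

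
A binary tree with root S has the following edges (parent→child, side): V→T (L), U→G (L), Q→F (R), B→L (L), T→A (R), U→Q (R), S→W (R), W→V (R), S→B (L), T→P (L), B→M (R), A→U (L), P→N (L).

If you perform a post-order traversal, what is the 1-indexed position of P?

5

Post-order visits the left subtree, then the right subtree, then the node.
At S: go left to B.
  At B: go left to L.
    L is a leaf — visit L.
  At B: go right to M.
    M is a leaf — visit M.
  Visit B.
At S: go right to W.
  At W: no left child.
  At W: go right to V.
    At V: go left to T.
      At T: go left to P.
        At P: go left to N.
          N is a leaf — visit N.
        At P: no right child.
        Visit P.
      At T: go right to A.
        At A: go left to U.
          At U: go left to G.
            G is a leaf — visit G.
          At U: go right to Q.
            At Q: no left child.
            At Q: go right to F.
              F is a leaf — visit F.
            Visit Q.
          Visit U.
        At A: no right child.
        Visit A.
      Visit T.
    At V: no right child.
    Visit V.
  Visit W.
Visit S.
Full post-order sequence: L, M, B, N, P, G, F, Q, U, A, T, V, W, S.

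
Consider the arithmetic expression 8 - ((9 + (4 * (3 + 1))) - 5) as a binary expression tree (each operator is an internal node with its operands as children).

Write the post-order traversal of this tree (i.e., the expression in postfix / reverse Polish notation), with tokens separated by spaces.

8 9 4 3 1 + * + 5 - -

Post-order on an expression tree gives postfix notation: for each operator, emit left operand, right operand, then the operator.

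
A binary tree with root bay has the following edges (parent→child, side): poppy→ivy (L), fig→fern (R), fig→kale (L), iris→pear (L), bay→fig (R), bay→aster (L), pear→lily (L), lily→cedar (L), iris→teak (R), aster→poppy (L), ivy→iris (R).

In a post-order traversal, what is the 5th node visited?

iris

Post-order visits the left subtree, then the right subtree, then the node.
At bay: go left to aster.
  At aster: go left to poppy.
    At poppy: go left to ivy.
      At ivy: no left child.
      At ivy: go right to iris.
        At iris: go left to pear.
          At pear: go left to lily.
            At lily: go left to cedar.
              cedar is a leaf — visit cedar.
            At lily: no right child.
            Visit lily.
          At pear: no right child.
          Visit pear.
        At iris: go right to teak.
          teak is a leaf — visit teak.
        Visit iris.
      Visit ivy.
    At poppy: no right child.
    Visit poppy.
  At aster: no right child.
  Visit aster.
At bay: go right to fig.
  At fig: go left to kale.
    kale is a leaf — visit kale.
  At fig: go right to fern.
    fern is a leaf — visit fern.
  Visit fig.
Visit bay.
Full post-order sequence: cedar, lily, pear, teak, iris, ivy, poppy, aster, kale, fern, fig, bay.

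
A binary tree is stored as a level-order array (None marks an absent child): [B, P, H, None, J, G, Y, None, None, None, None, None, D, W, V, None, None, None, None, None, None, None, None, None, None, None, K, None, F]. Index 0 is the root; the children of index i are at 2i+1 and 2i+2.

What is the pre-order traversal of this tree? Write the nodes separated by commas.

Pre-order visits the node, then its left subtree, then its right subtree.
Visit B.
At B: go left to P.
  Visit P.
  At P: no left child.
  At P: go right to J.
    J is a leaf — visit J.
At B: go right to H.
  Visit H.
  At H: go left to G.
    Visit G.
    At G: no left child.
    At G: go right to D.
      Visit D.
      At D: no left child.
      At D: go right to K.
        K is a leaf — visit K.
  At H: go right to Y.
    Visit Y.
    At Y: go left to W.
      Visit W.
      At W: no left child.
      At W: go right to F.
        F is a leaf — visit F.
    At Y: go right to V.
      V is a leaf — visit V.

B, P, J, H, G, D, K, Y, W, F, V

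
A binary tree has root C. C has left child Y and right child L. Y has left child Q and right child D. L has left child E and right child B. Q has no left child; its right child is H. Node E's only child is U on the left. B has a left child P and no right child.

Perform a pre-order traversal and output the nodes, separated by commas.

Pre-order visits the node, then its left subtree, then its right subtree.
Visit C.
At C: go left to Y.
  Visit Y.
  At Y: go left to Q.
    Visit Q.
    At Q: no left child.
    At Q: go right to H.
      H is a leaf — visit H.
  At Y: go right to D.
    D is a leaf — visit D.
At C: go right to L.
  Visit L.
  At L: go left to E.
    Visit E.
    At E: go left to U.
      U is a leaf — visit U.
    At E: no right child.
  At L: go right to B.
    Visit B.
    At B: go left to P.
      P is a leaf — visit P.
    At B: no right child.

C, Y, Q, H, D, L, E, U, B, P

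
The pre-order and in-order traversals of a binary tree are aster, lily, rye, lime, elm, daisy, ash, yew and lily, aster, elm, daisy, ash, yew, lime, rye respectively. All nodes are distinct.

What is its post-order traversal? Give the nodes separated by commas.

The first element of pre-order is the root; it splits in-order into left and right subtrees.
Root aster: left subtree has 1 node {lily}, right has 6 {elm, daisy, ash, yew, lime, rye}.
  Root rye: left subtree has 5 nodes {elm, daisy, ash, yew, lime}, right has 0 { }.
    Root lime: left subtree has 4 nodes {elm, daisy, ash, yew}, right has 0 { }.
      Root elm: left subtree has 0 nodes { }, right has 3 {daisy, ash, yew}.
        Root daisy: left subtree has 0 nodes { }, right has 2 {ash, yew}.
          Root ash: left subtree has 0 nodes { }, right has 1 {yew}.

lily, yew, ash, daisy, elm, lime, rye, aster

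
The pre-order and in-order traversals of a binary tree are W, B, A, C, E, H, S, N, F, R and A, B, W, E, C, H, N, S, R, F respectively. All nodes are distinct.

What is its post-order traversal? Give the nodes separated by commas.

The first element of pre-order is the root; it splits in-order into left and right subtrees.
Root W: left subtree has 2 nodes {A, B}, right has 7 {E, C, H, N, S, R, F}.
  Root B: left subtree has 1 node {A}, right has 0 { }.
  Root C: left subtree has 1 node {E}, right has 5 {H, N, S, R, F}.
    Root H: left subtree has 0 nodes { }, right has 4 {N, S, R, F}.
      Root S: left subtree has 1 node {N}, right has 2 {R, F}.
        Root F: left subtree has 1 node {R}, right has 0 { }.

A, B, E, N, R, F, S, H, C, W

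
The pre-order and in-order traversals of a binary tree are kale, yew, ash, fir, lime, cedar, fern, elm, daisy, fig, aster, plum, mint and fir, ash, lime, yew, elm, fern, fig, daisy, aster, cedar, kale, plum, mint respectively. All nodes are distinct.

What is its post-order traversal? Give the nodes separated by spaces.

fir lime ash elm fig aster daisy fern cedar yew mint plum kale

The first element of pre-order is the root; it splits in-order into left and right subtrees.
Root kale: left subtree has 10 nodes {fir, ash, lime, yew, elm, fern, fig, daisy, aster, cedar}, right has 2 {plum, mint}.
  Root yew: left subtree has 3 nodes {fir, ash, lime}, right has 6 {elm, fern, fig, daisy, aster, cedar}.
    Root ash: left subtree has 1 node {fir}, right has 1 {lime}.
    Root cedar: left subtree has 5 nodes {elm, fern, fig, daisy, aster}, right has 0 { }.
      Root fern: left subtree has 1 node {elm}, right has 3 {fig, daisy, aster}.
        Root daisy: left subtree has 1 node {fig}, right has 1 {aster}.
  Root plum: left subtree has 0 nodes { }, right has 1 {mint}.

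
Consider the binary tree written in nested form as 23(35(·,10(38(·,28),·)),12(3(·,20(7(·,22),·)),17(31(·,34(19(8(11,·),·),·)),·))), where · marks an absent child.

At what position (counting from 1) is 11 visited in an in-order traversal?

12

In-order visits the left subtree, then the node, then the right subtree.
At 23: go left to 35.
  At 35: no left child.
  Visit 35.
  At 35: go right to 10.
    At 10: go left to 38.
      At 38: no left child.
      Visit 38.
      At 38: go right to 28.
        28 is a leaf — visit 28.
    Visit 10.
    At 10: no right child.
Visit 23.
At 23: go right to 12.
  At 12: go left to 3.
    At 3: no left child.
    Visit 3.
    At 3: go right to 20.
      At 20: go left to 7.
        At 7: no left child.
        Visit 7.
        At 7: go right to 22.
          22 is a leaf — visit 22.
      Visit 20.
      At 20: no right child.
  Visit 12.
  At 12: go right to 17.
    At 17: go left to 31.
      At 31: no left child.
      Visit 31.
      At 31: go right to 34.
        At 34: go left to 19.
          At 19: go left to 8.
            At 8: go left to 11.
              11 is a leaf — visit 11.
            Visit 8.
            At 8: no right child.
          Visit 19.
          At 19: no right child.
        Visit 34.
        At 34: no right child.
    Visit 17.
    At 17: no right child.
Full in-order sequence: 35, 38, 28, 10, 23, 3, 7, 22, 20, 12, 31, 11, 8, 19, 34, 17.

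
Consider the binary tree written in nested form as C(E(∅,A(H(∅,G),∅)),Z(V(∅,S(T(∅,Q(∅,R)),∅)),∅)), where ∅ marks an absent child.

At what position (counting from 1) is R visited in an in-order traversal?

In-order visits the left subtree, then the node, then the right subtree.
At C: go left to E.
  At E: no left child.
  Visit E.
  At E: go right to A.
    At A: go left to H.
      At H: no left child.
      Visit H.
      At H: go right to G.
        G is a leaf — visit G.
    Visit A.
    At A: no right child.
Visit C.
At C: go right to Z.
  At Z: go left to V.
    At V: no left child.
    Visit V.
    At V: go right to S.
      At S: go left to T.
        At T: no left child.
        Visit T.
        At T: go right to Q.
          At Q: no left child.
          Visit Q.
          At Q: go right to R.
            R is a leaf — visit R.
      Visit S.
      At S: no right child.
  Visit Z.
  At Z: no right child.
Full in-order sequence: E, H, G, A, C, V, T, Q, R, S, Z.

9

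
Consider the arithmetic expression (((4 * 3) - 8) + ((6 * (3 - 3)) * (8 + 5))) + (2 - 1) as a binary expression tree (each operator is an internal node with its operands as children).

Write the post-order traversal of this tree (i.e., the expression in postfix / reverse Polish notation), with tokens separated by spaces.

Post-order on an expression tree gives postfix notation: for each operator, emit left operand, right operand, then the operator.

4 3 * 8 - 6 3 3 - * 8 5 + * + 2 1 - +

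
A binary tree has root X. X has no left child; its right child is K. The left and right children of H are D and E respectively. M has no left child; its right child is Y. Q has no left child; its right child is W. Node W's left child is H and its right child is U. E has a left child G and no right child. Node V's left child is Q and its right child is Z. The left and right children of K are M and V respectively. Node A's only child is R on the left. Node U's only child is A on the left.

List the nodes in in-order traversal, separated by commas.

X, M, Y, K, Q, D, H, G, E, W, R, A, U, V, Z

In-order visits the left subtree, then the node, then the right subtree.
At X: no left child.
Visit X.
At X: go right to K.
  At K: go left to M.
    At M: no left child.
    Visit M.
    At M: go right to Y.
      Y is a leaf — visit Y.
  Visit K.
  At K: go right to V.
    At V: go left to Q.
      At Q: no left child.
      Visit Q.
      At Q: go right to W.
        At W: go left to H.
          At H: go left to D.
            D is a leaf — visit D.
          Visit H.
          At H: go right to E.
            At E: go left to G.
              G is a leaf — visit G.
            Visit E.
            At E: no right child.
        Visit W.
        At W: go right to U.
          At U: go left to A.
            At A: go left to R.
              R is a leaf — visit R.
            Visit A.
            At A: no right child.
          Visit U.
          At U: no right child.
    Visit V.
    At V: go right to Z.
      Z is a leaf — visit Z.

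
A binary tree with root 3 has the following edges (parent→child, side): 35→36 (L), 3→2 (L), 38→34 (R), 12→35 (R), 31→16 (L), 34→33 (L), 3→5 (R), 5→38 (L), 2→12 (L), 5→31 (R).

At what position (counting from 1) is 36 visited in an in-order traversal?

In-order visits the left subtree, then the node, then the right subtree.
At 3: go left to 2.
  At 2: go left to 12.
    At 12: no left child.
    Visit 12.
    At 12: go right to 35.
      At 35: go left to 36.
        36 is a leaf — visit 36.
      Visit 35.
      At 35: no right child.
  Visit 2.
  At 2: no right child.
Visit 3.
At 3: go right to 5.
  At 5: go left to 38.
    At 38: no left child.
    Visit 38.
    At 38: go right to 34.
      At 34: go left to 33.
        33 is a leaf — visit 33.
      Visit 34.
      At 34: no right child.
  Visit 5.
  At 5: go right to 31.
    At 31: go left to 16.
      16 is a leaf — visit 16.
    Visit 31.
    At 31: no right child.
Full in-order sequence: 12, 36, 35, 2, 3, 38, 33, 34, 5, 16, 31.

2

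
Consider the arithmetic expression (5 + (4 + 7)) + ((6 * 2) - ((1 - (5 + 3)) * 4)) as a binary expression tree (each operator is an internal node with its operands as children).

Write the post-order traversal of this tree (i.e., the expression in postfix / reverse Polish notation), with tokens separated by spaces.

Post-order on an expression tree gives postfix notation: for each operator, emit left operand, right operand, then the operator.

5 4 7 + + 6 2 * 1 5 3 + - 4 * - +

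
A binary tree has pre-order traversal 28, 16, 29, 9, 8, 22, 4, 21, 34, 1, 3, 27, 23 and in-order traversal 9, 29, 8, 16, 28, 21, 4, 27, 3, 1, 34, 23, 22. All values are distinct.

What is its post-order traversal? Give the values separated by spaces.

9 8 29 16 21 27 3 1 23 34 4 22 28

The first element of pre-order is the root; it splits in-order into left and right subtrees.
Root 28: left subtree has 4 nodes {9, 29, 8, 16}, right has 8 {21, 4, 27, 3, 1, 34, 23, 22}.
  Root 16: left subtree has 3 nodes {9, 29, 8}, right has 0 { }.
    Root 29: left subtree has 1 node {9}, right has 1 {8}.
  Root 22: left subtree has 7 nodes {21, 4, 27, 3, 1, 34, 23}, right has 0 { }.
    Root 4: left subtree has 1 node {21}, right has 5 {27, 3, 1, 34, 23}.
      Root 34: left subtree has 3 nodes {27, 3, 1}, right has 1 {23}.
        Root 1: left subtree has 2 nodes {27, 3}, right has 0 { }.
          Root 3: left subtree has 1 node {27}, right has 0 { }.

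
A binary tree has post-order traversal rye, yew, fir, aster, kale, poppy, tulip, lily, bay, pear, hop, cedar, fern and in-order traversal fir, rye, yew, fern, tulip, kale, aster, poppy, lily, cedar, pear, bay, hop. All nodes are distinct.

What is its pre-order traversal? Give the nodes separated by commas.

The last element of post-order is the root; it splits in-order into left and right subtrees.
Root fern: left subtree has 3 nodes {fir, rye, yew}, right has 9 {tulip, kale, aster, poppy, lily, cedar, pear, bay, hop}.
  Root fir: left subtree has 0 nodes { }, right has 2 {rye, yew}.
    Root yew: left subtree has 1 node {rye}, right has 0 { }.
  Root cedar: left subtree has 5 nodes {tulip, kale, aster, poppy, lily}, right has 3 {pear, bay, hop}.
    Root lily: left subtree has 4 nodes {tulip, kale, aster, poppy}, right has 0 { }.
      Root tulip: left subtree has 0 nodes { }, right has 3 {kale, aster, poppy}.
        Root poppy: left subtree has 2 nodes {kale, aster}, right has 0 { }.
          Root kale: left subtree has 0 nodes { }, right has 1 {aster}.
    Root hop: left subtree has 2 nodes {pear, bay}, right has 0 { }.
      Root pear: left subtree has 0 nodes { }, right has 1 {bay}.

fern, fir, yew, rye, cedar, lily, tulip, poppy, kale, aster, hop, pear, bay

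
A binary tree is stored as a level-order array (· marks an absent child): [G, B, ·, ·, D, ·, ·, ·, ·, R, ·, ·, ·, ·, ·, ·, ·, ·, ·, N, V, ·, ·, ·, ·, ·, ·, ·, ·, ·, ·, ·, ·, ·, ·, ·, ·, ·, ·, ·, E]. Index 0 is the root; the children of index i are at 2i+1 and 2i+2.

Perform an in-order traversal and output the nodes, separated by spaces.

B N E R V D G

In-order visits the left subtree, then the node, then the right subtree.
At G: go left to B.
  At B: no left child.
  Visit B.
  At B: go right to D.
    At D: go left to R.
      At R: go left to N.
        At N: no left child.
        Visit N.
        At N: go right to E.
          E is a leaf — visit E.
      Visit R.
      At R: go right to V.
        V is a leaf — visit V.
    Visit D.
    At D: no right child.
Visit G.
At G: no right child.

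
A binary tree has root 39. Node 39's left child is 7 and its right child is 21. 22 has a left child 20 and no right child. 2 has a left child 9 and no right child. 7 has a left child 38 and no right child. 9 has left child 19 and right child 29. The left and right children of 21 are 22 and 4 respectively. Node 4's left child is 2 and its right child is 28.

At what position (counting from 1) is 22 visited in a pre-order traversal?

Pre-order visits the node, then its left subtree, then its right subtree.
Visit 39.
At 39: go left to 7.
  Visit 7.
  At 7: go left to 38.
    38 is a leaf — visit 38.
  At 7: no right child.
At 39: go right to 21.
  Visit 21.
  At 21: go left to 22.
    Visit 22.
    At 22: go left to 20.
      20 is a leaf — visit 20.
    At 22: no right child.
  At 21: go right to 4.
    Visit 4.
    At 4: go left to 2.
      Visit 2.
      At 2: go left to 9.
        Visit 9.
        At 9: go left to 19.
          19 is a leaf — visit 19.
        At 9: go right to 29.
          29 is a leaf — visit 29.
      At 2: no right child.
    At 4: go right to 28.
      28 is a leaf — visit 28.
Full pre-order sequence: 39, 7, 38, 21, 22, 20, 4, 2, 9, 19, 29, 28.

5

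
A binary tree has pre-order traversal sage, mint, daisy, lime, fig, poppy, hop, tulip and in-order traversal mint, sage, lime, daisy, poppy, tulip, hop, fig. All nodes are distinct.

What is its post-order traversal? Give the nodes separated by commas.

The first element of pre-order is the root; it splits in-order into left and right subtrees.
Root sage: left subtree has 1 node {mint}, right has 6 {lime, daisy, poppy, tulip, hop, fig}.
  Root daisy: left subtree has 1 node {lime}, right has 4 {poppy, tulip, hop, fig}.
    Root fig: left subtree has 3 nodes {poppy, tulip, hop}, right has 0 { }.
      Root poppy: left subtree has 0 nodes { }, right has 2 {tulip, hop}.
        Root hop: left subtree has 1 node {tulip}, right has 0 { }.

mint, lime, tulip, hop, poppy, fig, daisy, sage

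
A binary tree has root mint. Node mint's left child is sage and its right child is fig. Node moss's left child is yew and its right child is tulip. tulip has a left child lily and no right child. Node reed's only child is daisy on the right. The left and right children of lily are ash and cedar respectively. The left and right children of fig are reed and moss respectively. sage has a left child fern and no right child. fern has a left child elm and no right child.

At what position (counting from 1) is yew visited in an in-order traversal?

In-order visits the left subtree, then the node, then the right subtree.
At mint: go left to sage.
  At sage: go left to fern.
    At fern: go left to elm.
      elm is a leaf — visit elm.
    Visit fern.
    At fern: no right child.
  Visit sage.
  At sage: no right child.
Visit mint.
At mint: go right to fig.
  At fig: go left to reed.
    At reed: no left child.
    Visit reed.
    At reed: go right to daisy.
      daisy is a leaf — visit daisy.
  Visit fig.
  At fig: go right to moss.
    At moss: go left to yew.
      yew is a leaf — visit yew.
    Visit moss.
    At moss: go right to tulip.
      At tulip: go left to lily.
        At lily: go left to ash.
          ash is a leaf — visit ash.
        Visit lily.
        At lily: go right to cedar.
          cedar is a leaf — visit cedar.
      Visit tulip.
      At tulip: no right child.
Full in-order sequence: elm, fern, sage, mint, reed, daisy, fig, yew, moss, ash, lily, cedar, tulip.

8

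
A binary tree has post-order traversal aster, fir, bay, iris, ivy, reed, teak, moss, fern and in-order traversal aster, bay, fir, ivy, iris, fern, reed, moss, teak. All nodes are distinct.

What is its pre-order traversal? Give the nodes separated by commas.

fern, ivy, bay, aster, fir, iris, moss, reed, teak

The last element of post-order is the root; it splits in-order into left and right subtrees.
Root fern: left subtree has 5 nodes {aster, bay, fir, ivy, iris}, right has 3 {reed, moss, teak}.
  Root ivy: left subtree has 3 nodes {aster, bay, fir}, right has 1 {iris}.
    Root bay: left subtree has 1 node {aster}, right has 1 {fir}.
  Root moss: left subtree has 1 node {reed}, right has 1 {teak}.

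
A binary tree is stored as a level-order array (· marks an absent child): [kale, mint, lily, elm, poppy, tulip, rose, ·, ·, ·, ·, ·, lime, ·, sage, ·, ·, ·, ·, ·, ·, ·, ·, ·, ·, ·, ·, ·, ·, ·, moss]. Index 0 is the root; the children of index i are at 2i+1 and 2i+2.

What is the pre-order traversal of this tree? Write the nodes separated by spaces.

Pre-order visits the node, then its left subtree, then its right subtree.
Visit kale.
At kale: go left to mint.
  Visit mint.
  At mint: go left to elm.
    elm is a leaf — visit elm.
  At mint: go right to poppy.
    poppy is a leaf — visit poppy.
At kale: go right to lily.
  Visit lily.
  At lily: go left to tulip.
    Visit tulip.
    At tulip: no left child.
    At tulip: go right to lime.
      lime is a leaf — visit lime.
  At lily: go right to rose.
    Visit rose.
    At rose: no left child.
    At rose: go right to sage.
      Visit sage.
      At sage: no left child.
      At sage: go right to moss.
        moss is a leaf — visit moss.

kale mint elm poppy lily tulip lime rose sage moss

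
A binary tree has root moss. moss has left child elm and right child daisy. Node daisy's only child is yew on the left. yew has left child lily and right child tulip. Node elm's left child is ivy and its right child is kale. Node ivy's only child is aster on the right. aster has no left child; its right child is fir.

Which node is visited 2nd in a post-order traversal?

aster

Post-order visits the left subtree, then the right subtree, then the node.
At moss: go left to elm.
  At elm: go left to ivy.
    At ivy: no left child.
    At ivy: go right to aster.
      At aster: no left child.
      At aster: go right to fir.
        fir is a leaf — visit fir.
      Visit aster.
    Visit ivy.
  At elm: go right to kale.
    kale is a leaf — visit kale.
  Visit elm.
At moss: go right to daisy.
  At daisy: go left to yew.
    At yew: go left to lily.
      lily is a leaf — visit lily.
    At yew: go right to tulip.
      tulip is a leaf — visit tulip.
    Visit yew.
  At daisy: no right child.
  Visit daisy.
Visit moss.
Full post-order sequence: fir, aster, ivy, kale, elm, lily, tulip, yew, daisy, moss.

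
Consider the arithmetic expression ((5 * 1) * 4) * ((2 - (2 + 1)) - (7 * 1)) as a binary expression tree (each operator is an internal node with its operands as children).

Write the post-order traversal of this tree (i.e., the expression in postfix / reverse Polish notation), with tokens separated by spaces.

Post-order on an expression tree gives postfix notation: for each operator, emit left operand, right operand, then the operator.

5 1 * 4 * 2 2 1 + - 7 1 * - *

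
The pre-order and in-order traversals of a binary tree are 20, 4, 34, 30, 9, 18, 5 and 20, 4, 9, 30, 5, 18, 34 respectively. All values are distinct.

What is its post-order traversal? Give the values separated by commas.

The first element of pre-order is the root; it splits in-order into left and right subtrees.
Root 20: left subtree has 0 nodes { }, right has 6 {4, 9, 30, 5, 18, 34}.
  Root 4: left subtree has 0 nodes { }, right has 5 {9, 30, 5, 18, 34}.
    Root 34: left subtree has 4 nodes {9, 30, 5, 18}, right has 0 { }.
      Root 30: left subtree has 1 node {9}, right has 2 {5, 18}.
        Root 18: left subtree has 1 node {5}, right has 0 { }.

9, 5, 18, 30, 34, 4, 20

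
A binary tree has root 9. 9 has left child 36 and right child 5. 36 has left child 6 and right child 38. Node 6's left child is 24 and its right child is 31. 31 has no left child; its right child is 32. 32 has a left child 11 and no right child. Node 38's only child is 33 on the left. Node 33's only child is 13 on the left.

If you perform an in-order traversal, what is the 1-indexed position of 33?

8

In-order visits the left subtree, then the node, then the right subtree.
At 9: go left to 36.
  At 36: go left to 6.
    At 6: go left to 24.
      24 is a leaf — visit 24.
    Visit 6.
    At 6: go right to 31.
      At 31: no left child.
      Visit 31.
      At 31: go right to 32.
        At 32: go left to 11.
          11 is a leaf — visit 11.
        Visit 32.
        At 32: no right child.
  Visit 36.
  At 36: go right to 38.
    At 38: go left to 33.
      At 33: go left to 13.
        13 is a leaf — visit 13.
      Visit 33.
      At 33: no right child.
    Visit 38.
    At 38: no right child.
Visit 9.
At 9: go right to 5.
  5 is a leaf — visit 5.
Full in-order sequence: 24, 6, 31, 11, 32, 36, 13, 33, 38, 9, 5.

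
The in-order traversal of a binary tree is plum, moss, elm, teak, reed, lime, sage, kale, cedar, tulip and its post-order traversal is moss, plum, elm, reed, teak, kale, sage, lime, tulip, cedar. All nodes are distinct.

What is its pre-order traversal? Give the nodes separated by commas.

cedar, lime, teak, elm, plum, moss, reed, sage, kale, tulip

The last element of post-order is the root; it splits in-order into left and right subtrees.
Root cedar: left subtree has 8 nodes {plum, moss, elm, teak, reed, lime, sage, kale}, right has 1 {tulip}.
  Root lime: left subtree has 5 nodes {plum, moss, elm, teak, reed}, right has 2 {sage, kale}.
    Root teak: left subtree has 3 nodes {plum, moss, elm}, right has 1 {reed}.
      Root elm: left subtree has 2 nodes {plum, moss}, right has 0 { }.
        Root plum: left subtree has 0 nodes { }, right has 1 {moss}.
    Root sage: left subtree has 0 nodes { }, right has 1 {kale}.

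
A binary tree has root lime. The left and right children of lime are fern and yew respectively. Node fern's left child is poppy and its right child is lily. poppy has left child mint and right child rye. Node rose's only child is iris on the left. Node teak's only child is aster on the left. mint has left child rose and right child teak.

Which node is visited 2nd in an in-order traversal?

rose

In-order visits the left subtree, then the node, then the right subtree.
At lime: go left to fern.
  At fern: go left to poppy.
    At poppy: go left to mint.
      At mint: go left to rose.
        At rose: go left to iris.
          iris is a leaf — visit iris.
        Visit rose.
        At rose: no right child.
      Visit mint.
      At mint: go right to teak.
        At teak: go left to aster.
          aster is a leaf — visit aster.
        Visit teak.
        At teak: no right child.
    Visit poppy.
    At poppy: go right to rye.
      rye is a leaf — visit rye.
  Visit fern.
  At fern: go right to lily.
    lily is a leaf — visit lily.
Visit lime.
At lime: go right to yew.
  yew is a leaf — visit yew.
Full in-order sequence: iris, rose, mint, aster, teak, poppy, rye, fern, lily, lime, yew.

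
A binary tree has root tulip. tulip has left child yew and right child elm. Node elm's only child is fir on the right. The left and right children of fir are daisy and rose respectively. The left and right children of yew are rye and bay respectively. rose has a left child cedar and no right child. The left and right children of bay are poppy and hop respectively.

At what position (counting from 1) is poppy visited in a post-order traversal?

2

Post-order visits the left subtree, then the right subtree, then the node.
At tulip: go left to yew.
  At yew: go left to rye.
    rye is a leaf — visit rye.
  At yew: go right to bay.
    At bay: go left to poppy.
      poppy is a leaf — visit poppy.
    At bay: go right to hop.
      hop is a leaf — visit hop.
    Visit bay.
  Visit yew.
At tulip: go right to elm.
  At elm: no left child.
  At elm: go right to fir.
    At fir: go left to daisy.
      daisy is a leaf — visit daisy.
    At fir: go right to rose.
      At rose: go left to cedar.
        cedar is a leaf — visit cedar.
      At rose: no right child.
      Visit rose.
    Visit fir.
  Visit elm.
Visit tulip.
Full post-order sequence: rye, poppy, hop, bay, yew, daisy, cedar, rose, fir, elm, tulip.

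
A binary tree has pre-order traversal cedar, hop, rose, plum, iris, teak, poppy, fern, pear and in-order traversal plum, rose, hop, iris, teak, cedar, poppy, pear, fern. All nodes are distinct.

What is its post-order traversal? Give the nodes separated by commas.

plum, rose, teak, iris, hop, pear, fern, poppy, cedar

The first element of pre-order is the root; it splits in-order into left and right subtrees.
Root cedar: left subtree has 5 nodes {plum, rose, hop, iris, teak}, right has 3 {poppy, pear, fern}.
  Root hop: left subtree has 2 nodes {plum, rose}, right has 2 {iris, teak}.
    Root rose: left subtree has 1 node {plum}, right has 0 { }.
    Root iris: left subtree has 0 nodes { }, right has 1 {teak}.
  Root poppy: left subtree has 0 nodes { }, right has 2 {pear, fern}.
    Root fern: left subtree has 1 node {pear}, right has 0 { }.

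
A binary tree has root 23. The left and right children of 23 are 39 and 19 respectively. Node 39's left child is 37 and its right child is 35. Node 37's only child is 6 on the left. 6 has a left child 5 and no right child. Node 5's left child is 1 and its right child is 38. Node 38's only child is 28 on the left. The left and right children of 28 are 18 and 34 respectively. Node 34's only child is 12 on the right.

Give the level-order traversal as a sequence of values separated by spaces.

Level-order visits nodes level by level from the root, left to right within each level.
Level 0: 23
Level 1: 39, 19
Level 2: 37, 35
Level 3: 6
Level 4: 5
Level 5: 1, 38
Level 6: 28
Level 7: 18, 34
Level 8: 12

23 39 19 37 35 6 5 1 38 28 18 34 12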